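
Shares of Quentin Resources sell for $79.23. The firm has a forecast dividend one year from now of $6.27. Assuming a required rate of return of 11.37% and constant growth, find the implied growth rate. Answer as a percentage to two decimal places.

3.46%

From P₀ = D₁/(r − g), the implied growth is g = r − D₁/P₀.
g = 0.1137 − 6.27/79.23 = 0.1137 − 0.07914 = 0.03456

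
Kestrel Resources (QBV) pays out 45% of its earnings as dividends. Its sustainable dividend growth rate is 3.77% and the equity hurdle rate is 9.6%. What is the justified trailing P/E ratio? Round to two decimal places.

Justified trailing P/E = b(1+g)/(r−g) = 0.45×(1+0.0377)/(0.096−0.0377) = 8.0097

8.01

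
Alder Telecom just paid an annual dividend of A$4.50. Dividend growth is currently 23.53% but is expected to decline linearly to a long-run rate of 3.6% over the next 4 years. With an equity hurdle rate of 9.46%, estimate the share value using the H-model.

H-model: P₀ = D₀[(1+g_L) + H(g_S−g_L)]/(r−g_L), with H = 4/2 = 2.
P₀ = 4.50 × [(1+0.036) + 2×(0.2353−0.036)] / (0.0946−0.036)
   = 4.50 × 1.4346 / 0.0586 = 110.1655

A$110.17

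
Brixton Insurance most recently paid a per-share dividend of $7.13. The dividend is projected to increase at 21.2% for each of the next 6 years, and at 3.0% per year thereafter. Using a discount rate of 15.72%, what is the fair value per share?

$126.67

Two-stage DDM. Project D₁…D_6 at 0.212, terminal growth 0.03, discount at r = 0.1572.
D_1 = 8.6416
D_2 = 10.4736
D_3 = 12.6940
D_4 = 15.3851
D_5 = 18.6467
D_6 = 22.5998
Terminal value at t=6: TV = D_7/(r−g) = 23.2778/(0.1572−0.03) = 183.0018
P₀ = 8.6416/(1+0.1572)^1 + 10.4736/(1+0.1572)^2 + 12.6940/(1+0.1572)^3 + 15.3851/(1+0.1572)^4 + 18.6467/(1+0.1572)^5 + 22.5998/(1+0.1572)^6 + 183.0018/(1+0.1572)^6 = 126.6662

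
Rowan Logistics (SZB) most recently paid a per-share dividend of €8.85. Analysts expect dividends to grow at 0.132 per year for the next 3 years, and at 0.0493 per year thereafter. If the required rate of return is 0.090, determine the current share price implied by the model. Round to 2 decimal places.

Two-stage DDM. Project D₁…D_3 at 0.132, terminal growth 0.0493, discount at r = 0.09.
D_1 = 10.0182
D_2 = 11.3406
D_3 = 12.8376
Terminal value at t=3: TV = D_4/(r−g) = 13.4705/(0.09−0.0493) = 330.9694
P₀ = 10.0182/(1+0.09)^1 + 11.3406/(1+0.09)^2 + 12.8376/(1+0.09)^3 + 330.9694/(1+0.09)^3 = 284.2182

€284.22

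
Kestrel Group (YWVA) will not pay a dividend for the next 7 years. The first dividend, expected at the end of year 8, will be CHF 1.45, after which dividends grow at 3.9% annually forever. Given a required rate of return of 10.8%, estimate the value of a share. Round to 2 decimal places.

Deferred-dividend DDM. At t=7 the remaining stream is a growing perpetuity with first payment D_8 = 1.45.
V_7 = D_8/(r−g) = 1.45/(0.108−0.039) = 21.0145
P₀ = V_7/(1+r)^7 = 21.0145/(1+0.108)^7 = 10.2504

CHF 10.25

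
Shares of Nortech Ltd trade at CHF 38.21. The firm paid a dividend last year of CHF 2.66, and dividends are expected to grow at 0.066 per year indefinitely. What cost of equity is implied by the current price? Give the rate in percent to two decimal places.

14.02%

Rearranging the constant-growth DDM: r = D₁/P₀ + g.
D₁ = 2.66 × (1 + 0.066) = 2.8356.
r = 2.8356 / 38.21 + 0.066 = 0.07421 + 0.066 = 0.14021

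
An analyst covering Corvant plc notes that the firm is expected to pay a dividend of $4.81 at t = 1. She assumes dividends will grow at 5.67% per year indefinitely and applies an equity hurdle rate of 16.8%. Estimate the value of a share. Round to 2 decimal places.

$43.22

Gordon growth model: P₀ = D₁/(r − g), with D₁ = 4.81 given directly.
P₀ = 4.8100 / (0.168 − 0.0567) = 4.8100 / 0.1113 = 43.2165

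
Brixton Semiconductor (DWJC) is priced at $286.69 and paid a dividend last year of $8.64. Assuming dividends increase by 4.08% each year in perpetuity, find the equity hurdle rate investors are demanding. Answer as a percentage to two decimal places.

7.22%

Rearranging the constant-growth DDM: r = D₁/P₀ + g.
D₁ = 8.64 × (1 + 0.0408) = 8.9925.
r = 8.9925 / 286.69 + 0.0408 = 0.03137 + 0.0408 = 0.07217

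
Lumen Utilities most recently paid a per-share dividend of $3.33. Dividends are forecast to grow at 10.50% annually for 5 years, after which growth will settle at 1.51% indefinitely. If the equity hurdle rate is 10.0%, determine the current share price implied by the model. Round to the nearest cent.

$57.61

Two-stage DDM. Project D₁…D_5 at 0.105, terminal growth 0.0151, discount at r = 0.1.
D_1 = 3.6797
D_2 = 4.0660
D_3 = 4.4929
D_4 = 4.9647
D_5 = 5.4860
Terminal value at t=5: TV = D_6/(r−g) = 5.5688/(0.1−0.0151) = 65.5929
P₀ = 3.6797/(1+0.1)^1 + 4.0660/(1+0.1)^2 + 4.4929/(1+0.1)^3 + 4.9647/(1+0.1)^4 + 5.4860/(1+0.1)^5 + 65.5929/(1+0.1)^5 = 57.6064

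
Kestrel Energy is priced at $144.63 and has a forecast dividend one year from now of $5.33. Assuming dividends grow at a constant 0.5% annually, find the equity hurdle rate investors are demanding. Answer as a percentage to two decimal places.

4.19%

Rearranging the constant-growth DDM: r = D₁/P₀ + g.
r = 5.3300 / 144.63 + 0.005 = 0.03685 + 0.005 = 0.04185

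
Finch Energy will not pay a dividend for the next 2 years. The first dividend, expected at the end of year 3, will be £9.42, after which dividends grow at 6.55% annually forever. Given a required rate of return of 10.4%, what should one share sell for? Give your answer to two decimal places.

Deferred-dividend DDM. At t=2 the remaining stream is a growing perpetuity with first payment D_3 = 9.42.
V_2 = D_3/(r−g) = 9.42/(0.104−0.0655) = 244.6753
P₀ = V_2/(1+r)^2 = 244.6753/(1+0.104)^2 = 200.7484

£200.75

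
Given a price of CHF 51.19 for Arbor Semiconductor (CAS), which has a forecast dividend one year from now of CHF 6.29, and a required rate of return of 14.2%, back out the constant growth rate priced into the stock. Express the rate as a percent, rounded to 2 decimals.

1.91%

From P₀ = D₁/(r − g), the implied growth is g = r − D₁/P₀.
g = 0.142 − 6.29/51.19 = 0.142 − 0.12288 = 0.01912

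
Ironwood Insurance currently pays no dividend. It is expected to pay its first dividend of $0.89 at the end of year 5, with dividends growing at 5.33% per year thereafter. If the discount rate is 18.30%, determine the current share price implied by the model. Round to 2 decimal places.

Deferred-dividend DDM. At t=4 the remaining stream is a growing perpetuity with first payment D_5 = 0.89.
V_4 = D_5/(r−g) = 0.89/(0.183−0.0533) = 6.8620
P₀ = V_4/(1+r)^4 = 6.8620/(1+0.183)^4 = 3.5036

$3.50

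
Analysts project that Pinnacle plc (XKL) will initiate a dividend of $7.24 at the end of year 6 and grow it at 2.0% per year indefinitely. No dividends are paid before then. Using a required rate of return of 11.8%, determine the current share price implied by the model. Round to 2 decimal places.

$42.30

Deferred-dividend DDM. At t=5 the remaining stream is a growing perpetuity with first payment D_6 = 7.24.
V_5 = D_6/(r−g) = 7.24/(0.118−0.02) = 73.8776
P₀ = V_5/(1+r)^5 = 73.8776/(1+0.118)^5 = 42.2964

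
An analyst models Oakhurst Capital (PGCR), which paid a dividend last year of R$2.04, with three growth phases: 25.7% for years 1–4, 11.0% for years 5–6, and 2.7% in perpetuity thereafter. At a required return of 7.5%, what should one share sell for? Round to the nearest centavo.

R$107.25

Three-stage DDM. Project D₁…D_6; terminal Gordon value at t=6 with g = 0.027; discount at r = 0.075.
D_1 = 2.5643
D_2 = 3.2233
D_3 = 4.0517
D_4 = 5.0930
D_5 = 5.6532
D_6 = 6.2751
TV_6 = 6.4445/(0.075−0.027) = 134.2599
P₀ = Σ Dₜ/(1+r)ᵗ + TV_6/(1+r)^6 = 107.2487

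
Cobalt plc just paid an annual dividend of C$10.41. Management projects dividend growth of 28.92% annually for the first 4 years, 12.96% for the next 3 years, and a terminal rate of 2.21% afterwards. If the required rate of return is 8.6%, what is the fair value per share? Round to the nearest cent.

Three-stage DDM. Project D₁…D_7; terminal Gordon value at t=7 with g = 0.0221; discount at r = 0.086.
D_1 = 13.4206
D_2 = 17.3018
D_3 = 22.3055
D_4 = 28.7562
D_5 = 32.4830
D_6 = 36.6928
D_7 = 41.4482
TV_7 = 42.3642/(0.086−0.0221) = 662.9771
P₀ = Σ Dₜ/(1+r)ᵗ + TV_7/(1+r)^7 = 504.3768

C$504.38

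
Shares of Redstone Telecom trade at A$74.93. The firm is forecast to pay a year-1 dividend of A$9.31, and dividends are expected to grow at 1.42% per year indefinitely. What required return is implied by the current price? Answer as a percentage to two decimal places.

Rearranging the constant-growth DDM: r = D₁/P₀ + g.
r = 9.3100 / 74.93 + 0.0142 = 0.12425 + 0.0142 = 0.13845

13.84%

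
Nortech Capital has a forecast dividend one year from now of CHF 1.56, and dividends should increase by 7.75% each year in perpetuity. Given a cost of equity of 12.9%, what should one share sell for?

Gordon growth model: P₀ = D₁/(r − g), with D₁ = 1.56 given directly.
P₀ = 1.5600 / (0.129 − 0.0775) = 1.5600 / 0.0515 = 30.2913

CHF 30.29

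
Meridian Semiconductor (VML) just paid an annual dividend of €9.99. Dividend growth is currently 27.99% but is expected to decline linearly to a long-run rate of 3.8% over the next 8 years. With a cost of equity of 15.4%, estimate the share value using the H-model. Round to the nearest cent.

H-model: P₀ = D₀[(1+g_L) + H(g_S−g_L)]/(r−g_L), with H = 8/2 = 4.
P₀ = 9.99 × [(1+0.038) + 4×(0.2799−0.038)] / (0.154−0.038)
   = 9.99 × 2.0056 / 0.116 = 172.7237

€172.72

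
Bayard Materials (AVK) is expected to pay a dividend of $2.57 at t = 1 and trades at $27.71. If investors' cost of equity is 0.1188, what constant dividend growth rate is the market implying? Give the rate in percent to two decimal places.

From P₀ = D₁/(r − g), the implied growth is g = r − D₁/P₀.
g = 0.1188 − 2.57/27.71 = 0.1188 − 0.09275 = 0.02605

2.61%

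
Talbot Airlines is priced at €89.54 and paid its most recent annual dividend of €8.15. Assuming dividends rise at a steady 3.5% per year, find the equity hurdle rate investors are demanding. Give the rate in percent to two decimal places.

12.92%

Rearranging the constant-growth DDM: r = D₁/P₀ + g.
D₁ = 8.15 × (1 + 0.035) = 8.4352.
r = 8.4352 / 89.54 + 0.035 = 0.09421 + 0.035 = 0.12921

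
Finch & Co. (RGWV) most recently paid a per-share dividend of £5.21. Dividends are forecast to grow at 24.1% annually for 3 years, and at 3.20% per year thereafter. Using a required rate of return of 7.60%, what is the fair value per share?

Two-stage DDM. Project D₁…D_3 at 0.241, terminal growth 0.032, discount at r = 0.076.
D_1 = 6.4656
D_2 = 8.0238
D_3 = 9.9576
Terminal value at t=3: TV = D_4/(r−g) = 10.2762/(0.076−0.032) = 233.5501
P₀ = 6.4656/(1+0.076)^1 + 8.0238/(1+0.076)^2 + 9.9576/(1+0.076)^3 + 233.5501/(1+0.076)^3 = 208.4074

£208.41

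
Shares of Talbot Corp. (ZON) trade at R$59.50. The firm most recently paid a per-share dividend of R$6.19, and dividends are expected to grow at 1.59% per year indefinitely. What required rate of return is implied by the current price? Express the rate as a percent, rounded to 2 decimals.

Rearranging the constant-growth DDM: r = D₁/P₀ + g.
D₁ = 6.19 × (1 + 0.0159) = 6.2884.
r = 6.2884 / 59.50 + 0.0159 = 0.10569 + 0.0159 = 0.12159

12.16%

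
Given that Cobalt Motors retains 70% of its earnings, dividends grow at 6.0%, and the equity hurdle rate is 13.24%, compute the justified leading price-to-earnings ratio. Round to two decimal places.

Payout ratio b = 1 − 0.70 = 0.30.
Justified leading P/E = b/(r−g) = 0.30/(0.1324−0.06) = 4.1436

4.14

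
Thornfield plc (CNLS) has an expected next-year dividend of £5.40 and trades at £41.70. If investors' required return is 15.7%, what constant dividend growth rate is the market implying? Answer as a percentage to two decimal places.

From P₀ = D₁/(r − g), the implied growth is g = r − D₁/P₀.
g = 0.157 − 5.40/41.70 = 0.157 − 0.12950 = 0.02750

2.75%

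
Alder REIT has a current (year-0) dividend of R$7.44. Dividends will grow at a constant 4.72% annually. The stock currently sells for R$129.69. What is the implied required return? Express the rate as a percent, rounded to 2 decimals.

Rearranging the constant-growth DDM: r = D₁/P₀ + g.
D₁ = 7.44 × (1 + 0.0472) = 7.7912.
r = 7.7912 / 129.69 + 0.0472 = 0.06008 + 0.0472 = 0.10728

10.73%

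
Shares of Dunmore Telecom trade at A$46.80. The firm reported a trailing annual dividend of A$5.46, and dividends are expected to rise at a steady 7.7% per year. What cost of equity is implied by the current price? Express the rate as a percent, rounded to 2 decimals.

Rearranging the constant-growth DDM: r = D₁/P₀ + g.
D₁ = 5.46 × (1 + 0.077) = 5.8804.
r = 5.8804 / 46.80 + 0.077 = 0.12565 + 0.077 = 0.20265

20.27%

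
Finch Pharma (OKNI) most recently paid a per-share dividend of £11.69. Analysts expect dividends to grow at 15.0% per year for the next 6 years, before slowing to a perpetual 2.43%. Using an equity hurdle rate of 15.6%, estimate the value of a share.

£157.00

Two-stage DDM. Project D₁…D_6 at 0.15, terminal growth 0.0243, discount at r = 0.156.
D_1 = 13.4435
D_2 = 15.4600
D_3 = 17.7790
D_4 = 20.4459
D_5 = 23.5128
D_6 = 27.0397
Terminal value at t=6: TV = D_7/(r−g) = 27.6967/(0.156−0.0243) = 210.3018
P₀ = 13.4435/(1+0.156)^1 + 15.4600/(1+0.156)^2 + 17.7790/(1+0.156)^3 + 20.4459/(1+0.156)^4 + 23.5128/(1+0.156)^5 + 27.0397/(1+0.156)^6 + 210.3018/(1+0.156)^6 = 157.0011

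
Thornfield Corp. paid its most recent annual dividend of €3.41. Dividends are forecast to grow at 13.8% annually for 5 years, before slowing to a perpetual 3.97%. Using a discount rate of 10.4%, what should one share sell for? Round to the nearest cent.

€82.86

Two-stage DDM. Project D₁…D_5 at 0.138, terminal growth 0.0397, discount at r = 0.104.
D_1 = 3.8806
D_2 = 4.4161
D_3 = 5.0255
D_4 = 5.7190
D_5 = 6.5083
Terminal value at t=5: TV = D_6/(r−g) = 6.7667/(0.104−0.0397) = 105.2356
P₀ = 3.8806/(1+0.104)^1 + 4.4161/(1+0.104)^2 + 5.0255/(1+0.104)^3 + 5.7190/(1+0.104)^4 + 6.5083/(1+0.104)^5 + 105.2356/(1+0.104)^5 = 82.8593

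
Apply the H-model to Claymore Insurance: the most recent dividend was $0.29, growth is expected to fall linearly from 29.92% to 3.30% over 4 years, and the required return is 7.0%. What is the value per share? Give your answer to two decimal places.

H-model: P₀ = D₀[(1+g_L) + H(g_S−g_L)]/(r−g_L), with H = 4/2 = 2.
P₀ = 0.29 × [(1+0.033) + 2×(0.2992−0.033)] / (0.07−0.033)
   = 0.29 × 1.5654 / 0.037 = 12.2694

$12.27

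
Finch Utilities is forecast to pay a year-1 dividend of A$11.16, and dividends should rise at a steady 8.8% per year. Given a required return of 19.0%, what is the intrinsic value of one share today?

A$109.41

Gordon growth model: P₀ = D₁/(r − g), with D₁ = 11.16 given directly.
P₀ = 11.1600 / (0.19 − 0.088) = 11.1600 / 0.102 = 109.4118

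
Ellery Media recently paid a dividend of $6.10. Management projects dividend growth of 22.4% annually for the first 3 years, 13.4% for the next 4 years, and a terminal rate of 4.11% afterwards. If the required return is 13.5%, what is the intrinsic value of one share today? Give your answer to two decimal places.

$136.38

Three-stage DDM. Project D₁…D_7; terminal Gordon value at t=7 with g = 0.0411; discount at r = 0.135.
D_1 = 7.4664
D_2 = 9.1389
D_3 = 11.1860
D_4 = 12.6849
D_5 = 14.3847
D_6 = 16.3122
D_7 = 18.4981
TV_7 = 19.2583/(0.135−0.0411) = 205.0941
P₀ = Σ Dₜ/(1+r)ᵗ + TV_7/(1+r)^7 = 136.3818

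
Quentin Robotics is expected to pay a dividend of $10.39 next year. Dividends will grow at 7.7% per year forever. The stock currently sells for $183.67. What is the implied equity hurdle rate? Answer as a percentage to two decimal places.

13.36%

Rearranging the constant-growth DDM: r = D₁/P₀ + g.
r = 10.3900 / 183.67 + 0.077 = 0.05657 + 0.077 = 0.13357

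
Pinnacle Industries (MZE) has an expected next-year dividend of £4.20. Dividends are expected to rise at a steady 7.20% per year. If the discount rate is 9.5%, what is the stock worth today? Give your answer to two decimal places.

£182.61

Gordon growth model: P₀ = D₁/(r − g), with D₁ = 4.20 given directly.
P₀ = 4.2000 / (0.095 − 0.072) = 4.2000 / 0.023 = 182.6087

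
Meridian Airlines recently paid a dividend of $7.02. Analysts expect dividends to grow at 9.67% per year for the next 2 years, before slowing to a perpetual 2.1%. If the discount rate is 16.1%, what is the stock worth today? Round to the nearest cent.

Two-stage DDM. Project D₁…D_2 at 0.0967, terminal growth 0.021, discount at r = 0.161.
D_1 = 7.6988
D_2 = 8.4433
Terminal value at t=2: TV = D_3/(r−g) = 8.6206/(0.161−0.021) = 61.5759
P₀ = 7.6988/(1+0.161)^1 + 8.4433/(1+0.161)^2 + 61.5759/(1+0.161)^2 = 58.5773

$58.58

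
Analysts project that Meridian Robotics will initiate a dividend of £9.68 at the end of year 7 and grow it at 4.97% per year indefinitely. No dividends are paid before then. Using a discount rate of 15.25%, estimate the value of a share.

Deferred-dividend DDM. At t=6 the remaining stream is a growing perpetuity with first payment D_7 = 9.68.
V_6 = D_7/(r−g) = 9.68/(0.1525−0.0497) = 94.1634
P₀ = V_6/(1+r)^6 = 94.1634/(1+0.1525)^6 = 40.1825

£40.18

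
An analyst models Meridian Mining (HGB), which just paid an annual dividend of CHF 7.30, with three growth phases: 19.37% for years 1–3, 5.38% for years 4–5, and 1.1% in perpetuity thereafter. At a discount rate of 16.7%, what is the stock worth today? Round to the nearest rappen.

CHF 77.63

Three-stage DDM. Project D₁…D_5; terminal Gordon value at t=5 with g = 0.011; discount at r = 0.167.
D_1 = 8.7140
D_2 = 10.4019
D_3 = 12.4168
D_4 = 13.0848
D_5 = 13.7887
TV_5 = 13.9404/(0.167−0.011) = 89.3617
P₀ = Σ Dₜ/(1+r)ᵗ + TV_5/(1+r)^5 = 77.6282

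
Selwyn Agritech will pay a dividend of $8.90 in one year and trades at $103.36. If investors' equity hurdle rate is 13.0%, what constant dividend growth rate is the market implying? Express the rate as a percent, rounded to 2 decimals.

4.39%

From P₀ = D₁/(r − g), the implied growth is g = r − D₁/P₀.
g = 0.13 − 8.90/103.36 = 0.13 − 0.08611 = 0.04389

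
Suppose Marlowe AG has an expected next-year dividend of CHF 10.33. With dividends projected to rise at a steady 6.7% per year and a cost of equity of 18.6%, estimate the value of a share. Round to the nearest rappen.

CHF 86.81

Gordon growth model: P₀ = D₁/(r − g), with D₁ = 10.33 given directly.
P₀ = 10.3300 / (0.186 − 0.067) = 10.3300 / 0.119 = 86.8067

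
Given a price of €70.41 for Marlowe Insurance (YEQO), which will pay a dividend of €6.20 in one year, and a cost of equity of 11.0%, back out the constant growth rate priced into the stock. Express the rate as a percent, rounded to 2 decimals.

2.19%

From P₀ = D₁/(r − g), the implied growth is g = r − D₁/P₀.
g = 0.11 − 6.20/70.41 = 0.11 − 0.08806 = 0.02194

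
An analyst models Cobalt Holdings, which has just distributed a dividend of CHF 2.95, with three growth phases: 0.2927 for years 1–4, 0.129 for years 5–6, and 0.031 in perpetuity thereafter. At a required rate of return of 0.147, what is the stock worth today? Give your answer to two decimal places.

Three-stage DDM. Project D₁…D_6; terminal Gordon value at t=6 with g = 0.031; discount at r = 0.147.
D_1 = 3.8135
D_2 = 4.9297
D_3 = 6.3726
D_4 = 8.2378
D_5 = 9.3005
D_6 = 10.5003
TV_6 = 10.8258/(0.147−0.031) = 93.3258
P₀ = Σ Dₜ/(1+r)ᵗ + TV_6/(1+r)^6 = 66.3350

CHF 66.33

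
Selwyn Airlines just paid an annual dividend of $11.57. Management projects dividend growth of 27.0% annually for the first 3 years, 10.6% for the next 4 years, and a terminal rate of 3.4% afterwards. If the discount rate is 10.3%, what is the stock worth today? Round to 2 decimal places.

Three-stage DDM. Project D₁…D_7; terminal Gordon value at t=7 with g = 0.034; discount at r = 0.103.
D_1 = 14.6939
D_2 = 18.6613
D_3 = 23.6998
D_4 = 26.2120
D_5 = 28.9904
D_6 = 32.0634
D_7 = 35.4621
TV_7 = 36.6679/(0.103−0.034) = 531.4183
P₀ = Σ Dₜ/(1+r)ᵗ + TV_7/(1+r)^7 = 384.9995

$385.00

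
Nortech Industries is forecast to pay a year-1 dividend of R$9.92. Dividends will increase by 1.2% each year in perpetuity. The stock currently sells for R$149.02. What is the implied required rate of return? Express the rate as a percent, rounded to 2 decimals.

Rearranging the constant-growth DDM: r = D₁/P₀ + g.
r = 9.9200 / 149.02 + 0.012 = 0.06657 + 0.012 = 0.07857

7.86%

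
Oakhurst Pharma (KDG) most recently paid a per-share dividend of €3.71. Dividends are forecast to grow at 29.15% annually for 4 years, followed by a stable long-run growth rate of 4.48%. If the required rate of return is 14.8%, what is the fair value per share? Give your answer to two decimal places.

€80.26

Two-stage DDM. Project D₁…D_4 at 0.2915, terminal growth 0.0448, discount at r = 0.148.
D_1 = 4.7915
D_2 = 6.1882
D_3 = 7.9920
D_4 = 10.3217
Terminal value at t=4: TV = D_5/(r−g) = 10.7841/(0.148−0.0448) = 104.4973
P₀ = 4.7915/(1+0.148)^1 + 6.1882/(1+0.148)^2 + 7.9920/(1+0.148)^3 + 10.3217/(1+0.148)^4 + 104.4973/(1+0.148)^4 = 80.2584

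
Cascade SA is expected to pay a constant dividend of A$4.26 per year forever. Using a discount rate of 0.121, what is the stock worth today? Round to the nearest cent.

A$35.21

Zero-growth DDM (perpetuity): P₀ = D/r = 4.26 / 0.121 = 35.2066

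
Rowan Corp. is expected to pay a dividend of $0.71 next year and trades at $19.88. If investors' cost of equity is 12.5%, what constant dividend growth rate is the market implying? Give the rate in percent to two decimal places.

8.93%

From P₀ = D₁/(r − g), the implied growth is g = r − D₁/P₀.
g = 0.125 − 0.71/19.88 = 0.125 − 0.03571 = 0.08929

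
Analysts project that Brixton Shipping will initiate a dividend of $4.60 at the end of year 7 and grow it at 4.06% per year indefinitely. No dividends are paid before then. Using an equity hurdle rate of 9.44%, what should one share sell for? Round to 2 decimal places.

$49.76

Deferred-dividend DDM. At t=6 the remaining stream is a growing perpetuity with first payment D_7 = 4.60.
V_6 = D_7/(r−g) = 4.60/(0.0944−0.0406) = 85.5019
P₀ = V_6/(1+r)^6 = 85.5019/(1+0.0944)^6 = 49.7644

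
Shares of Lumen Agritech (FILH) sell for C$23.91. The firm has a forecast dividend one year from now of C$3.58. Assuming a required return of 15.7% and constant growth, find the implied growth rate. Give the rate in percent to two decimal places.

From P₀ = D₁/(r − g), the implied growth is g = r − D₁/P₀.
g = 0.157 − 3.58/23.91 = 0.157 − 0.14973 = 0.00727

0.73%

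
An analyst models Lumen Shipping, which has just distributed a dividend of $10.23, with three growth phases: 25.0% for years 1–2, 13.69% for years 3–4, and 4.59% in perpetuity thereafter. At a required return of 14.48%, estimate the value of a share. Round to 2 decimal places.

Three-stage DDM. Project D₁…D_4; terminal Gordon value at t=4 with g = 0.0459; discount at r = 0.1448.
D_1 = 12.7875
D_2 = 15.9844
D_3 = 18.1726
D_4 = 20.6605
TV_4 = 21.6088/(0.1448−0.0459) = 218.4913
P₀ = Σ Dₜ/(1+r)ᵗ + TV_4/(1+r)^4 = 174.7161

$174.72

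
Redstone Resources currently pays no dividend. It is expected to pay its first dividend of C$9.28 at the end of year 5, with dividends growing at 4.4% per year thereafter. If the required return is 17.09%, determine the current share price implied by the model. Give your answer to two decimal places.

C$38.91

Deferred-dividend DDM. At t=4 the remaining stream is a growing perpetuity with first payment D_5 = 9.28.
V_4 = D_5/(r−g) = 9.28/(0.1709−0.044) = 73.1284
P₀ = V_4/(1+r)^4 = 73.1284/(1+0.1709)^4 = 38.9052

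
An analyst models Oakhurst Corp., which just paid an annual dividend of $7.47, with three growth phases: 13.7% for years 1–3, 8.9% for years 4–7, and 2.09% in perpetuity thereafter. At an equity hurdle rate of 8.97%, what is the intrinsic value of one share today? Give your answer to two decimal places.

Three-stage DDM. Project D₁…D_7; terminal Gordon value at t=7 with g = 0.0209; discount at r = 0.0897.
D_1 = 8.4934
D_2 = 9.6570
D_3 = 10.9800
D_4 = 11.9572
D_5 = 13.0214
D_6 = 14.1803
D_7 = 15.4424
TV_7 = 15.7651/(0.0897−0.0209) = 229.1439
P₀ = Σ Dₜ/(1+r)ᵗ + TV_7/(1+r)^7 = 183.8915

$183.89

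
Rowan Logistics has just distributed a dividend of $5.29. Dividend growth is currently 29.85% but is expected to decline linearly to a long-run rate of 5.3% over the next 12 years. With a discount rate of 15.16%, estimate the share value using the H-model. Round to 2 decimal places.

H-model: P₀ = D₀[(1+g_L) + H(g_S−g_L)]/(r−g_L), with H = 12/2 = 6.
P₀ = 5.29 × [(1+0.053) + 6×(0.2985−0.053)] / (0.1516−0.053)
   = 5.29 × 2.5260 / 0.0986 = 135.5227

$135.52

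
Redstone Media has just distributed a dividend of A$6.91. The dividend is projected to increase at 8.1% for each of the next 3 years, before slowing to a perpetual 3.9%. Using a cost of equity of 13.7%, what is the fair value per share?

A$81.71

Two-stage DDM. Project D₁…D_3 at 0.081, terminal growth 0.039, discount at r = 0.137.
D_1 = 7.4697
D_2 = 8.0748
D_3 = 8.7288
Terminal value at t=3: TV = D_4/(r−g) = 9.0692/(0.137−0.039) = 92.5432
P₀ = 7.4697/(1+0.137)^1 + 8.0748/(1+0.137)^2 + 8.7288/(1+0.137)^3 + 92.5432/(1+0.137)^3 = 81.7140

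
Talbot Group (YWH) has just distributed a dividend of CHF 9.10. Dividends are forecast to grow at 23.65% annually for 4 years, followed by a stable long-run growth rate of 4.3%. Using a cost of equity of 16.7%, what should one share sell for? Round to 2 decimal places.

Two-stage DDM. Project D₁…D_4 at 0.2365, terminal growth 0.043, discount at r = 0.167.
D_1 = 11.2521
D_2 = 13.9133
D_3 = 17.2038
D_4 = 21.2725
Terminal value at t=4: TV = D_5/(r−g) = 22.1872/(0.167−0.043) = 178.9289
P₀ = 11.2521/(1+0.167)^1 + 13.9133/(1+0.167)^2 + 17.2038/(1+0.167)^3 + 21.2725/(1+0.167)^4 + 178.9289/(1+0.167)^4 = 138.6230

CHF 138.62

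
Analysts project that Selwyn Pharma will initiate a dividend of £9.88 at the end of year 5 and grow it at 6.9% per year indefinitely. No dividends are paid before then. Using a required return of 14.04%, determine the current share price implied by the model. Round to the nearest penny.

Deferred-dividend DDM. At t=4 the remaining stream is a growing perpetuity with first payment D_5 = 9.88.
V_4 = D_5/(r−g) = 9.88/(0.1404−0.069) = 138.3754
P₀ = V_4/(1+r)^4 = 138.3754/(1+0.1404)^4 = 81.8144

£81.81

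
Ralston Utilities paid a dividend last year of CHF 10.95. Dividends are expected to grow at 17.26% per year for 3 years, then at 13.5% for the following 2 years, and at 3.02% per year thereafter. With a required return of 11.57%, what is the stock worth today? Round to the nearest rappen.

Three-stage DDM. Project D₁…D_5; terminal Gordon value at t=5 with g = 0.0302; discount at r = 0.1157.
D_1 = 12.8400
D_2 = 15.0561
D_3 = 17.6548
D_4 = 20.0382
D_5 = 22.7434
TV_5 = 23.4303/(0.1157−0.0302) = 274.0381
P₀ = Σ Dₜ/(1+r)ᵗ + TV_5/(1+r)^5 = 220.9202

CHF 220.92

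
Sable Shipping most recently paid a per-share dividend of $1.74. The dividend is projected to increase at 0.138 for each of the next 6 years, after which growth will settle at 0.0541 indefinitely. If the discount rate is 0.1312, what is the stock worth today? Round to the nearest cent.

Two-stage DDM. Project D₁…D_6 at 0.138, terminal growth 0.0541, discount at r = 0.1312.
D_1 = 1.9801
D_2 = 2.2534
D_3 = 2.5643
D_4 = 2.9182
D_5 = 3.3209
D_6 = 3.7792
Terminal value at t=6: TV = D_7/(r−g) = 3.9837/(0.1312−0.0541) = 51.6690
P₀ = 1.9801/(1+0.1312)^1 + 2.2534/(1+0.1312)^2 + 2.5643/(1+0.1312)^3 + 2.9182/(1+0.1312)^4 + 3.3209/(1+0.1312)^5 + 3.7792/(1+0.1312)^6 + 51.6690/(1+0.1312)^6 = 35.3219

$35.32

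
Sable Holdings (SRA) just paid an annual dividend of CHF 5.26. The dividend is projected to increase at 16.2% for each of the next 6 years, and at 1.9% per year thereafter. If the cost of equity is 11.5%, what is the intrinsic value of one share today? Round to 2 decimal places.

Two-stage DDM. Project D₁…D_6 at 0.162, terminal growth 0.019, discount at r = 0.115.
D_1 = 6.1121
D_2 = 7.1023
D_3 = 8.2529
D_4 = 9.5898
D_5 = 11.1434
D_6 = 12.9486
Terminal value at t=6: TV = D_7/(r−g) = 13.1946/(0.115−0.019) = 137.4439
P₀ = 6.1121/(1+0.115)^1 + 7.1023/(1+0.115)^2 + 8.2529/(1+0.115)^3 + 9.5898/(1+0.115)^4 + 11.1434/(1+0.115)^5 + 12.9486/(1+0.115)^6 + 137.4439/(1+0.115)^6 = 108.0854

CHF 108.09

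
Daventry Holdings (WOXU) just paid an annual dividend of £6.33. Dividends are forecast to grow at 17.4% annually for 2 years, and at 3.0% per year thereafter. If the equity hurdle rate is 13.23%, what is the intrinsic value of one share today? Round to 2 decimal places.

£81.88

Two-stage DDM. Project D₁…D_2 at 0.174, terminal growth 0.03, discount at r = 0.1323.
D_1 = 7.4314
D_2 = 8.7245
Terminal value at t=2: TV = D_3/(r−g) = 8.9862/(0.1323−0.03) = 87.8419
P₀ = 7.4314/(1+0.1323)^1 + 8.7245/(1+0.1323)^2 + 87.8419/(1+0.1323)^2 = 81.8818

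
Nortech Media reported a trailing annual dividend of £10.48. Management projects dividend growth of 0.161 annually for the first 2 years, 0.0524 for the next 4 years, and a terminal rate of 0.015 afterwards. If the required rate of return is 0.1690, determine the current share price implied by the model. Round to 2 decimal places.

£97.51

Three-stage DDM. Project D₁…D_6; terminal Gordon value at t=6 with g = 0.015; discount at r = 0.169.
D_1 = 12.1673
D_2 = 14.1262
D_3 = 14.8664
D_4 = 15.6454
D_5 = 16.4652
D_6 = 17.3280
TV_6 = 17.5879/(0.169−0.015) = 114.2074
P₀ = Σ Dₜ/(1+r)ᵗ + TV_6/(1+r)^6 = 97.5126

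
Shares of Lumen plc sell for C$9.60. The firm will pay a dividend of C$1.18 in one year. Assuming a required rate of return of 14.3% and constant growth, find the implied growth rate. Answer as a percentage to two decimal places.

From P₀ = D₁/(r − g), the implied growth is g = r − D₁/P₀.
g = 0.143 − 1.18/9.60 = 0.143 − 0.12292 = 0.02008

2.01%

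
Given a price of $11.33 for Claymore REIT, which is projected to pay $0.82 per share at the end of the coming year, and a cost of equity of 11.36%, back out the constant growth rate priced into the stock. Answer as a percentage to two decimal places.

4.12%

From P₀ = D₁/(r − g), the implied growth is g = r − D₁/P₀.
g = 0.1136 − 0.82/11.33 = 0.1136 − 0.07237 = 0.04123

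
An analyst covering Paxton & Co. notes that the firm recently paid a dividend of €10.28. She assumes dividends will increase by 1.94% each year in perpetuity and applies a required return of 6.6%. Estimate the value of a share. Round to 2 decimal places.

€224.88

Gordon growth model: P₀ = D₁/(r − g). D₁ = 10.28 × (1 + 0.0194) = 10.4794.
P₀ = 10.4794 / (0.066 − 0.0194) = 10.4794 / 0.0466 = 224.8805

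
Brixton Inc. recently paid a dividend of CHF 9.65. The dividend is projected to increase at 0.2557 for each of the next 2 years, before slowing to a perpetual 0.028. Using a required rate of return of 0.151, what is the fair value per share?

Two-stage DDM. Project D₁…D_2 at 0.2557, terminal growth 0.028, discount at r = 0.151.
D_1 = 12.1175
D_2 = 15.2160
Terminal value at t=2: TV = D_3/(r−g) = 15.6420/(0.151−0.028) = 127.1707
P₀ = 12.1175/(1+0.151)^1 + 15.2160/(1+0.151)^2 + 127.1707/(1+0.151)^2 = 118.0056

CHF 118.01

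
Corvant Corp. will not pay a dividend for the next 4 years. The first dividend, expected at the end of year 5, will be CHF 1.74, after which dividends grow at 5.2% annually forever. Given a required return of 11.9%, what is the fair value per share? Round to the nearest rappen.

CHF 16.56

Deferred-dividend DDM. At t=4 the remaining stream is a growing perpetuity with first payment D_5 = 1.74.
V_4 = D_5/(r−g) = 1.74/(0.119−0.052) = 25.9701
P₀ = V_4/(1+r)^4 = 25.9701/(1+0.119)^4 = 16.5636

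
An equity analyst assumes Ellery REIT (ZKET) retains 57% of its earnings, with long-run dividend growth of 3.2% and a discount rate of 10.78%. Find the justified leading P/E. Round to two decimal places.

Payout ratio b = 1 − 0.57 = 0.43.
Justified leading P/E = b/(r−g) = 0.43/(0.1078−0.032) = 5.6728

5.67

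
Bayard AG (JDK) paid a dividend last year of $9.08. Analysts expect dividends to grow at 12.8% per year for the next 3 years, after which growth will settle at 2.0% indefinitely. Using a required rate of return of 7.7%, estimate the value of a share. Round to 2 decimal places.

Two-stage DDM. Project D₁…D_3 at 0.128, terminal growth 0.02, discount at r = 0.077.
D_1 = 10.2422
D_2 = 11.5532
D_3 = 13.0321
Terminal value at t=3: TV = D_4/(r−g) = 13.2927/(0.077−0.02) = 233.2053
P₀ = 10.2422/(1+0.077)^1 + 11.5532/(1+0.077)^2 + 13.0321/(1+0.077)^3 + 233.2053/(1+0.077)^3 = 216.5795

$216.58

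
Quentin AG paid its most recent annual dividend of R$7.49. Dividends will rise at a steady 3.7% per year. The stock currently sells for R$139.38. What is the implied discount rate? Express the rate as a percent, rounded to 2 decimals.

Rearranging the constant-growth DDM: r = D₁/P₀ + g.
D₁ = 7.49 × (1 + 0.037) = 7.7671.
r = 7.7671 / 139.38 + 0.037 = 0.05573 + 0.037 = 0.09273

9.27%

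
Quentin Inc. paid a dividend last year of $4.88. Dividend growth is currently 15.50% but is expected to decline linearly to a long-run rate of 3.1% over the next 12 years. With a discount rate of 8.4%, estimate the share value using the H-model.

$163.43

H-model: P₀ = D₀[(1+g_L) + H(g_S−g_L)]/(r−g_L), with H = 12/2 = 6.
P₀ = 4.88 × [(1+0.031) + 6×(0.155−0.031)] / (0.084−0.031)
   = 4.88 × 1.7750 / 0.053 = 163.4340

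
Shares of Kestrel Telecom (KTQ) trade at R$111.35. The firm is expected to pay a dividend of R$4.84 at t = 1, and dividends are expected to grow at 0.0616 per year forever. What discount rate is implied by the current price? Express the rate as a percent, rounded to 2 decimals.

Rearranging the constant-growth DDM: r = D₁/P₀ + g.
r = 4.8400 / 111.35 + 0.0616 = 0.04347 + 0.0616 = 0.10507

10.51%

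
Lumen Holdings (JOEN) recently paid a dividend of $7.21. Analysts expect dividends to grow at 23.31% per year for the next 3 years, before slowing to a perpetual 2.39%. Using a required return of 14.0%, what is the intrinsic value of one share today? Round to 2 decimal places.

Two-stage DDM. Project D₁…D_3 at 0.2331, terminal growth 0.0239, discount at r = 0.14.
D_1 = 8.8907
D_2 = 10.9631
D_3 = 13.5186
Terminal value at t=3: TV = D_4/(r−g) = 13.8416/(0.14−0.0239) = 119.2217
P₀ = 8.8907/(1+0.14)^1 + 10.9631/(1+0.14)^2 + 13.5186/(1+0.14)^3 + 119.2217/(1+0.14)^3 = 105.8305

$105.83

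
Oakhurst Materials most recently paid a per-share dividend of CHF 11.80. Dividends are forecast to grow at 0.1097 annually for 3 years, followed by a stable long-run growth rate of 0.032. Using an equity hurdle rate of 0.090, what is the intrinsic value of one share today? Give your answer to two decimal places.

Two-stage DDM. Project D₁…D_3 at 0.1097, terminal growth 0.032, discount at r = 0.09.
D_1 = 13.0945
D_2 = 14.5309
D_3 = 16.1250
Terminal value at t=3: TV = D_4/(r−g) = 16.6410/(0.09−0.032) = 286.9132
P₀ = 13.0945/(1+0.09)^1 + 14.5309/(1+0.09)^2 + 16.1250/(1+0.09)^3 + 286.9132/(1+0.09)^3 = 258.2447

CHF 258.24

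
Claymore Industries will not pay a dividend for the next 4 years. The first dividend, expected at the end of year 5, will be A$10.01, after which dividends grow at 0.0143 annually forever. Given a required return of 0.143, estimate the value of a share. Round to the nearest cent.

A$45.57

Deferred-dividend DDM. At t=4 the remaining stream is a growing perpetuity with first payment D_5 = 10.01.
V_4 = D_5/(r−g) = 10.01/(0.143−0.0143) = 77.7778
P₀ = V_4/(1+r)^4 = 77.7778/(1+0.143)^4 = 45.5691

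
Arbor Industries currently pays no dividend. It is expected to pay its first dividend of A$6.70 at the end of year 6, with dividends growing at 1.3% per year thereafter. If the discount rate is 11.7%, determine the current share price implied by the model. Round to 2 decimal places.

A$37.05

Deferred-dividend DDM. At t=5 the remaining stream is a growing perpetuity with first payment D_6 = 6.70.
V_5 = D_6/(r−g) = 6.70/(0.117−0.013) = 64.4231
P₀ = V_5/(1+r)^5 = 64.4231/(1+0.117)^5 = 37.0489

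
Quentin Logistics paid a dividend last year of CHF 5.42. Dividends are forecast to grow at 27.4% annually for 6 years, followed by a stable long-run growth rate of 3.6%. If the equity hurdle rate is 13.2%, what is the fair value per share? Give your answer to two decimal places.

Two-stage DDM. Project D₁…D_6 at 0.274, terminal growth 0.036, discount at r = 0.132.
D_1 = 6.9051
D_2 = 8.7971
D_3 = 11.2075
D_4 = 14.2783
D_5 = 18.1906
D_6 = 23.1748
Terminal value at t=6: TV = D_7/(r−g) = 24.0091/(0.132−0.036) = 250.0946
P₀ = 6.9051/(1+0.132)^1 + 8.7971/(1+0.132)^2 + 11.2075/(1+0.132)^3 + 14.2783/(1+0.132)^4 + 18.1906/(1+0.132)^5 + 23.1748/(1+0.132)^6 + 250.0946/(1+0.132)^6 = 169.0439

CHF 169.04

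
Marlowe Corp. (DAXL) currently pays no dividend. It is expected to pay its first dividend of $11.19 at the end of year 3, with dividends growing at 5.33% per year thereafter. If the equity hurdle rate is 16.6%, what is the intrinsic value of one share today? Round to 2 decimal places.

Deferred-dividend DDM. At t=2 the remaining stream is a growing perpetuity with first payment D_3 = 11.19.
V_2 = D_3/(r−g) = 11.19/(0.166−0.0533) = 99.2902
P₀ = V_2/(1+r)^2 = 99.2902/(1+0.166)^2 = 73.0313

$73.03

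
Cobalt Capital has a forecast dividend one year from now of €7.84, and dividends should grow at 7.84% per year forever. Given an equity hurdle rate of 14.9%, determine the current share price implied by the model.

€111.05

Gordon growth model: P₀ = D₁/(r − g), with D₁ = 7.84 given directly.
P₀ = 7.8400 / (0.149 − 0.0784) = 7.8400 / 0.0706 = 111.0482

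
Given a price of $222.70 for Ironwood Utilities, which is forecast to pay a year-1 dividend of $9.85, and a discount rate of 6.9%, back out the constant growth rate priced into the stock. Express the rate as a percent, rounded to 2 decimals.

2.48%

From P₀ = D₁/(r − g), the implied growth is g = r − D₁/P₀.
g = 0.069 − 9.85/222.70 = 0.069 − 0.04423 = 0.02477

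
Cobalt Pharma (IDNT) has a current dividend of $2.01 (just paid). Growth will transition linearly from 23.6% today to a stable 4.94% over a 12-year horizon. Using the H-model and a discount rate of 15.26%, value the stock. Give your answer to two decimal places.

H-model: P₀ = D₀[(1+g_L) + H(g_S−g_L)]/(r−g_L), with H = 12/2 = 6.
P₀ = 2.01 × [(1+0.0494) + 6×(0.236−0.0494)] / (0.1526−0.0494)
   = 2.01 × 2.1690 / 0.1032 = 42.2451

$42.25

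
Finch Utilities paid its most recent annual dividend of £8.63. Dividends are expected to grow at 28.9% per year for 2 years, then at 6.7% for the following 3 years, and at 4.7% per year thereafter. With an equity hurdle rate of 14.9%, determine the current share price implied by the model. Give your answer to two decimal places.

Three-stage DDM. Project D₁…D_5; terminal Gordon value at t=5 with g = 0.047; discount at r = 0.149.
D_1 = 11.1241
D_2 = 14.3389
D_3 = 15.2996
D_4 = 16.3247
D_5 = 17.4185
TV_5 = 18.2371/(0.149−0.047) = 178.7954
P₀ = Σ Dₜ/(1+r)ᵗ + TV_5/(1+r)^5 = 137.9732

£137.97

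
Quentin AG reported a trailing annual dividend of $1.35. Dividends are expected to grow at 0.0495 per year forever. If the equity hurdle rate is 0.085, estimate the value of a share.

Gordon growth model: P₀ = D₁/(r − g). D₁ = 1.35 × (1 + 0.0495) = 1.4168.
P₀ = 1.4168 / (0.085 − 0.0495) = 1.4168 / 0.0355 = 39.9106

$39.91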